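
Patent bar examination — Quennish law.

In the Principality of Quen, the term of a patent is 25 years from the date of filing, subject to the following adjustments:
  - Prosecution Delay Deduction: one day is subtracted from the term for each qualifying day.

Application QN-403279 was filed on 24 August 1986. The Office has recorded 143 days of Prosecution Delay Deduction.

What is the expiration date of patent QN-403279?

2011-04-03

Base term: filing date + 25 years → 24 August 2011.
Prosecution Delay Deduction: −143 days → 3 April 2011.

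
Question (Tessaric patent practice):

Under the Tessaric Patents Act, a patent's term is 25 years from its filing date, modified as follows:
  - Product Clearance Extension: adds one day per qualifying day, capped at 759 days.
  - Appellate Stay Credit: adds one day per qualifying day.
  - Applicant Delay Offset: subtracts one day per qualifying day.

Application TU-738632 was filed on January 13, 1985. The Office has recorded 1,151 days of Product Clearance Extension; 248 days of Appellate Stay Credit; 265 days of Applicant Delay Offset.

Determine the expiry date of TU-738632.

Base term: filing date + 25 years → 13 January 2010.
Product Clearance Extension: 1151 days claimed exceeds the 759-day cap, so +759 days → 11 February 2012.
Appellate Stay Credit: +248 days → 16 October 2012.
Applicant Delay Offset: −265 days → 25 January 2012.

2012-01-25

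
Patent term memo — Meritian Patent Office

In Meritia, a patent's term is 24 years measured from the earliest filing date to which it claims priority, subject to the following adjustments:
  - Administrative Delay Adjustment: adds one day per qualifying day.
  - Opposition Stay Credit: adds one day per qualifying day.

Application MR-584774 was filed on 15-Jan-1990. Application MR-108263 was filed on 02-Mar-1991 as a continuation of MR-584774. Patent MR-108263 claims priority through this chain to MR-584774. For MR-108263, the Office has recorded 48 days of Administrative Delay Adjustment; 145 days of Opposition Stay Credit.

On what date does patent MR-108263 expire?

2014-07-27

Earliest priority filing: 15 January 1990.
Base term: 15 January 1990 + 24 years → 15 January 2014.
Administrative Delay Adjustment: +48 days → 4 March 2014.
Opposition Stay Credit: +145 days → 27 July 2014.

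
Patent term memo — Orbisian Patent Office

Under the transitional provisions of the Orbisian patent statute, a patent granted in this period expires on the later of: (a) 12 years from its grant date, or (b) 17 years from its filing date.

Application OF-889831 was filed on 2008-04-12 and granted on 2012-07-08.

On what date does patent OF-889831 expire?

2025-04-12

(a) grant + 12 years → 8 July 2024.
(b) filing + 17 years → 12 April 2025.
Later of the two: 12 April 2025.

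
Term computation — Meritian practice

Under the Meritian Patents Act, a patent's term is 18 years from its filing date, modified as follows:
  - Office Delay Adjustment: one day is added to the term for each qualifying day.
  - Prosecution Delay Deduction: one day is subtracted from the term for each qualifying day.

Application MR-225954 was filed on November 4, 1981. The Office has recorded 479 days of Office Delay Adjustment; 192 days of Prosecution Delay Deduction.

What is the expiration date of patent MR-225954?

2000-08-17

Base term: filing date + 18 years → 4 November 1999.
Office Delay Adjustment: +479 days → 25 February 2001.
Prosecution Delay Deduction: −192 days → 17 August 2000.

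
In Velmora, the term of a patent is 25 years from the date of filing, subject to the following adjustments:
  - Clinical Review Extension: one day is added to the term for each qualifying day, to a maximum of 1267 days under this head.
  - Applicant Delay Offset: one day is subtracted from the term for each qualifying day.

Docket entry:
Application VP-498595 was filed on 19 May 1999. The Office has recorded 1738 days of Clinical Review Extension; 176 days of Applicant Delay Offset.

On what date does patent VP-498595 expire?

Base term: filing date + 25 years → 19 May 2024.
Clinical Review Extension: 1738 days claimed exceeds the 1267-day cap, so +1267 days → 7 November 2027.
Applicant Delay Offset: −176 days → 15 May 2027.

2027-05-15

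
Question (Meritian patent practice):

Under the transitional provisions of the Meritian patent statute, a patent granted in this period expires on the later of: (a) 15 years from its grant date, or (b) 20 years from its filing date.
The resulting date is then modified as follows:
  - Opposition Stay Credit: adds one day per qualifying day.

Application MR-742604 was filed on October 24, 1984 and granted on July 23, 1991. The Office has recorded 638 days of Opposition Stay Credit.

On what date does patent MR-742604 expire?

(a) grant + 15 years → 23 July 2006.
(b) filing + 20 years → 24 October 2004.
Later of the two: 23 July 2006.
Opposition Stay Credit: +638 days → 21 April 2008.

April 21, 2008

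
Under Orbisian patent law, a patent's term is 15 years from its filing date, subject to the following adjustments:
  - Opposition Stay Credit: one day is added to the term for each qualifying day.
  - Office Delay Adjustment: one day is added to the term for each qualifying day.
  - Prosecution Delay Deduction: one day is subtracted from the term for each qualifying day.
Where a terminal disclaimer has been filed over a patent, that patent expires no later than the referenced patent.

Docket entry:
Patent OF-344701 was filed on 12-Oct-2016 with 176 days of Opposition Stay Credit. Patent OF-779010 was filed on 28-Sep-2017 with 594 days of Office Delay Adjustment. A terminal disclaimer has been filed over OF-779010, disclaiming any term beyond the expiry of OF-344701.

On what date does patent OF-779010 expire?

Natural term of OF-779010:
  Base: filing + 15 years → 28 September 2032.
  Office Delay Adjustment: +594 days → 15 May 2034.
Expiry of referenced patent OF-344701:
  Base: filing + 15 years → 12 October 2031.
  Opposition Stay Credit: +176 days → 5 April 2032.
Terminal disclaimer: OF-779010 expires on the earlier of 15 May 2034 and 5 April 2032.

2032-04-05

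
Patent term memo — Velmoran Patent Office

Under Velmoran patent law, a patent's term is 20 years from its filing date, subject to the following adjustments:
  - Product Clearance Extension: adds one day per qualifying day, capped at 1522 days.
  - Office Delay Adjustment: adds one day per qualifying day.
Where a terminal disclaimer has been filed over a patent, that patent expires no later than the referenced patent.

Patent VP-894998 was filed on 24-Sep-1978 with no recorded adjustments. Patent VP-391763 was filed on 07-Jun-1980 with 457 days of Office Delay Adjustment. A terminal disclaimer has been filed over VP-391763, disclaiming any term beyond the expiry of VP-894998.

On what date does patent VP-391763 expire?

Natural term of VP-391763:
  Base: filing + 20 years → 7 June 2000.
  Office Delay Adjustment: +457 days → 7 September 2001.
Expiry of referenced patent VP-894998:
  Base: filing + 20 years → 24 September 1998.
Terminal disclaimer: VP-391763 expires on the earlier of 7 September 2001 and 24 September 1998.

1998-09-24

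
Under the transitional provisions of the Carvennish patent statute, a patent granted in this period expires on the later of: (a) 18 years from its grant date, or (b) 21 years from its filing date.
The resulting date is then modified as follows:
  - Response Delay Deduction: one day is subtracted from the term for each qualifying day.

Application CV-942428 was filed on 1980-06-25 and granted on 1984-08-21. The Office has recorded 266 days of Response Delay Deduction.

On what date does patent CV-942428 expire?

(a) grant + 18 years → 21 August 2002.
(b) filing + 21 years → 25 June 2001.
Later of the two: 21 August 2002.
Response Delay Deduction: −266 days → 28 November 2001.

November 28, 2001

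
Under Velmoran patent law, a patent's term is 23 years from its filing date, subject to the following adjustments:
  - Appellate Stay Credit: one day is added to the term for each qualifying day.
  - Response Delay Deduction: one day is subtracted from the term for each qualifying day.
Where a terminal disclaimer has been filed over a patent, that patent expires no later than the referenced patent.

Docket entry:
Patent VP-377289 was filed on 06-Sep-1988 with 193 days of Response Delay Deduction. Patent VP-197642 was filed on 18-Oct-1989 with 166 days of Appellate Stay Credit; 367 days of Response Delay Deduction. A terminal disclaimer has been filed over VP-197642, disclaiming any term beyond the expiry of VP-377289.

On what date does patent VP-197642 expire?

Natural term of VP-197642:
  Base: filing + 23 years → 18 October 2012.
  Appellate Stay Credit: +166 days → 2 April 2013.
  Response Delay Deduction: −367 days → 31 March 2012.
Expiry of referenced patent VP-377289:
  Base: filing + 23 years → 6 September 2011.
  Response Delay Deduction: −193 days → 25 February 2011.
Terminal disclaimer: VP-197642 expires on the earlier of 31 March 2012 and 25 February 2011.

2011-02-25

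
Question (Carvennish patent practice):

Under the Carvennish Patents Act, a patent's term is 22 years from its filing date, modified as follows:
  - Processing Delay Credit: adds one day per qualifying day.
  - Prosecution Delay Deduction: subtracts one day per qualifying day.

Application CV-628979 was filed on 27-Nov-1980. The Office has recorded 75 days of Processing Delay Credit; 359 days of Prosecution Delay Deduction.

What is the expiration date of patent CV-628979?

February 16, 2002

Base term: filing date + 22 years → 27 November 2002.
Processing Delay Credit: +75 days → 10 February 2003.
Prosecution Delay Deduction: −359 days → 16 February 2002.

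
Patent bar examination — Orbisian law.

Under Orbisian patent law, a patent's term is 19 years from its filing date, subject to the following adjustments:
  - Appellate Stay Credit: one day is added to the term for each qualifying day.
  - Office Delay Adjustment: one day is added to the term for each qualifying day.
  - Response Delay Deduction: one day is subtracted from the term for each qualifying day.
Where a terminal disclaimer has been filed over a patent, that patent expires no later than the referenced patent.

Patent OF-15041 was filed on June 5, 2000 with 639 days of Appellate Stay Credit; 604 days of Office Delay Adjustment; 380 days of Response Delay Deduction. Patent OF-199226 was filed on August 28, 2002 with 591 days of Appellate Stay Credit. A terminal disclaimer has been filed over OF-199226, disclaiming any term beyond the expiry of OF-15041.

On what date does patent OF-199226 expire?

Natural term of OF-199226:
  Base: filing + 19 years → 28 August 2021.
  Appellate Stay Credit: +591 days → 11 April 2023.
Expiry of referenced patent OF-15041:
  Base: filing + 19 years → 5 June 2019.
  Appellate Stay Credit: +639 days → 5 March 2021.
  Office Delay Adjustment: +604 days → 30 October 2022.
  Response Delay Deduction: −380 days → 15 October 2021.
Terminal disclaimer: OF-199226 expires on the earlier of 11 April 2023 and 15 October 2021.

2021-10-15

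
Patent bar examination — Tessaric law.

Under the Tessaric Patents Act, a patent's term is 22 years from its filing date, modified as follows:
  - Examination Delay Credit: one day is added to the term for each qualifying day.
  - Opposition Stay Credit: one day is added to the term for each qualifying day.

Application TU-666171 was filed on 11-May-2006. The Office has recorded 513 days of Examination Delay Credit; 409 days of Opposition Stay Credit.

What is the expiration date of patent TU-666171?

Base term: filing date + 22 years → 11 May 2028.
Examination Delay Credit: +513 days → 6 October 2029.
Opposition Stay Credit: +409 days → 19 November 2030.

2030-11-19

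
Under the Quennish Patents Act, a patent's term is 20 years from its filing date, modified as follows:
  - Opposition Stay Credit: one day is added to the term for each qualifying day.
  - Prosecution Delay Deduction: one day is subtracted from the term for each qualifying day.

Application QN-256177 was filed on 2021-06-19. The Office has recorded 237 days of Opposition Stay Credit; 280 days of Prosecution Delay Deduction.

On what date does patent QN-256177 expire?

Base term: filing date + 20 years → 19 June 2041.
Opposition Stay Credit: +237 days → 11 February 2042.
Prosecution Delay Deduction: −280 days → 7 May 2041.

2041-05-07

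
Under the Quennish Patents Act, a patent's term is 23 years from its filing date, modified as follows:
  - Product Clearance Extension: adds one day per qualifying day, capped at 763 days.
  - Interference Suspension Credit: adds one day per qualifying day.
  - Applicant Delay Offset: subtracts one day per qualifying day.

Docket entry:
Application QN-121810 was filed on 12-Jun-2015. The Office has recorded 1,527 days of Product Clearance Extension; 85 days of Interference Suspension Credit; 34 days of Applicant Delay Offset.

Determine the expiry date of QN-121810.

Base term: filing date + 23 years → 12 June 2038.
Product Clearance Extension: 1527 days claimed exceeds the 763-day cap, so +763 days → 14 July 2040.
Interference Suspension Credit: +85 days → 7 October 2040.
Applicant Delay Offset: −34 days → 3 September 2040.

2040-09-03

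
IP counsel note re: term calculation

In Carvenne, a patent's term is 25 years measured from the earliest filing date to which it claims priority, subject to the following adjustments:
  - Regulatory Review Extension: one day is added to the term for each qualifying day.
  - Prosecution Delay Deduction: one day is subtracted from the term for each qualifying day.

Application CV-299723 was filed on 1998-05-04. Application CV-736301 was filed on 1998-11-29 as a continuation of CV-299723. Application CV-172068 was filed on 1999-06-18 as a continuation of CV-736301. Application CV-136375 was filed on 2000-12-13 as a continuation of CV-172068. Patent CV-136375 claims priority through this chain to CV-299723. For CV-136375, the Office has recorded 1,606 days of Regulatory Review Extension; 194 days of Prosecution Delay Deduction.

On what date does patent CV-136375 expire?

Earliest priority filing: 4 May 1998.
Base term: 4 May 1998 + 25 years → 4 May 2023.
Regulatory Review Extension: +1606 days → 26 September 2027.
Prosecution Delay Deduction: −194 days → 16 March 2027.

2027-03-16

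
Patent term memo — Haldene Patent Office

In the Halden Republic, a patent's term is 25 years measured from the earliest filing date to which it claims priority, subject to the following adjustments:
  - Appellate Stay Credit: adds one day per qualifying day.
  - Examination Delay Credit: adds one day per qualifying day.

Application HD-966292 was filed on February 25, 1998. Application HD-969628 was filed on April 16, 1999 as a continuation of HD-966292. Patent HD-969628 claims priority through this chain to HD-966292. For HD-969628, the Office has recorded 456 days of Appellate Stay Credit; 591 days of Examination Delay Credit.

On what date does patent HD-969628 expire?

Earliest priority filing: 25 February 1998.
Base term: 25 February 1998 + 25 years → 25 February 2023.
Appellate Stay Credit: +456 days → 26 May 2024.
Examination Delay Credit: +591 days → 7 January 2026.

January 7, 2026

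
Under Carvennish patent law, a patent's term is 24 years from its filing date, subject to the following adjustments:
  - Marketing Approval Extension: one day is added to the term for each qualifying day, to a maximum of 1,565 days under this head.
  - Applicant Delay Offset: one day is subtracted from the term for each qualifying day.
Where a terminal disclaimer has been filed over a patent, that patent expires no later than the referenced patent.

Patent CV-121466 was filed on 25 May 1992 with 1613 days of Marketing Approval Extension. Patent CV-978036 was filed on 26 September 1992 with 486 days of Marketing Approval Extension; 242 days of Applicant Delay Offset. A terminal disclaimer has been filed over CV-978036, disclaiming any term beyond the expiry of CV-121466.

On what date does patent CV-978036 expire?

May 28, 2017

Natural term of CV-978036:
  Base: filing + 24 years → 26 September 2016.
  Marketing Approval Extension: 486 days (within the 1565-day cap) → +486 days → 25 January 2018.
  Applicant Delay Offset: −242 days → 28 May 2017.
Expiry of referenced patent CV-121466:
  Base: filing + 24 years → 25 May 2016.
  Marketing Approval Extension: 1613 days claimed exceeds the 1565-day cap, so +1565 days → 6 September 2020.
Terminal disclaimer: CV-978036 expires on the earlier of 28 May 2017 and 6 September 2020.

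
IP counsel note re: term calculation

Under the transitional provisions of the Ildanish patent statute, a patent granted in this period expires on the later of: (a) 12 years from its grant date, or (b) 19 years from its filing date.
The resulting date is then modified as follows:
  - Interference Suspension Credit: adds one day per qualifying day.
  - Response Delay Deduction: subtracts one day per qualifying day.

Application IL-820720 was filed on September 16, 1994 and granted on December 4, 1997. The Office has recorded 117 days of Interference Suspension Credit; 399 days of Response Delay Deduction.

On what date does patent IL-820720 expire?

(a) grant + 12 years → 4 December 2009.
(b) filing + 19 years → 16 September 2013.
Later of the two: 16 September 2013.
Interference Suspension Credit: +117 days → 11 January 2014.
Response Delay Deduction: −399 days → 8 December 2012.

December 8, 2012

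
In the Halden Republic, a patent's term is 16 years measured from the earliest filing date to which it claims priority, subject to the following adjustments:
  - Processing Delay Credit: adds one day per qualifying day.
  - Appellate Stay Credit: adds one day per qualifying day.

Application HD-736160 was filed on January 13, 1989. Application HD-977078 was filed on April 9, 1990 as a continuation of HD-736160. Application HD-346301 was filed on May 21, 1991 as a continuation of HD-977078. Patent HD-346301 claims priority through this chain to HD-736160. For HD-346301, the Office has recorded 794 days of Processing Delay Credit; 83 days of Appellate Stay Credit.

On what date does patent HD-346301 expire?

June 9, 2007

Earliest priority filing: 13 January 1989.
Base term: 13 January 1989 + 16 years → 13 January 2005.
Processing Delay Credit: +794 days → 18 March 2007.
Appellate Stay Credit: +83 days → 9 June 2007.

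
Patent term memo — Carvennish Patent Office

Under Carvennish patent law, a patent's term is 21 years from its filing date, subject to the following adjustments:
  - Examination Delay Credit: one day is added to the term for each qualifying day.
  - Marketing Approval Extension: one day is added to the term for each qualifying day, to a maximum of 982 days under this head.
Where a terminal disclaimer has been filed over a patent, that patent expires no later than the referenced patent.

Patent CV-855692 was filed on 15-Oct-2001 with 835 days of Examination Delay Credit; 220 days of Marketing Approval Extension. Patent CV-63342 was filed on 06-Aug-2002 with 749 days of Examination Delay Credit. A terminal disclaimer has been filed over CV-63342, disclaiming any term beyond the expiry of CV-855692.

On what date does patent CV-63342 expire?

August 24, 2025

Natural term of CV-63342:
  Base: filing + 21 years → 6 August 2023.
  Examination Delay Credit: +749 days → 24 August 2025.
Expiry of referenced patent CV-855692:
  Base: filing + 21 years → 15 October 2022.
  Examination Delay Credit: +835 days → 27 January 2025.
  Marketing Approval Extension: 220 days (within the 982-day cap) → +220 days → 4 September 2025.
Terminal disclaimer: CV-63342 expires on the earlier of 24 August 2025 and 4 September 2025.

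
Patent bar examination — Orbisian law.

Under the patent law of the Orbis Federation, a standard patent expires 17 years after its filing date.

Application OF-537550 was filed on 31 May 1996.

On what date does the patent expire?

Filing date + 17 years → 31 May 2013.

2013-05-31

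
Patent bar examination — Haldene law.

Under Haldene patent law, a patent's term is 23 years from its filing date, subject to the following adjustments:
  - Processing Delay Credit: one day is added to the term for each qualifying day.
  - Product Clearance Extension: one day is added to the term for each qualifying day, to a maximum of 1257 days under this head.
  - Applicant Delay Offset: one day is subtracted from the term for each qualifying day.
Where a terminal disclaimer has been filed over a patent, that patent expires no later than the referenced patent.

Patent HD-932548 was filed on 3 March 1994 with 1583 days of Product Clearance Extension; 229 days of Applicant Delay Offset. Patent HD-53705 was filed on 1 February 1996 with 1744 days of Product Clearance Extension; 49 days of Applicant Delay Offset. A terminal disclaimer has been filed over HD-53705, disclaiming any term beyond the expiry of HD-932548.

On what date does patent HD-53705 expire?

2019-12-26

Natural term of HD-53705:
  Base: filing + 23 years → 1 February 2019.
  Product Clearance Extension: 1744 days claimed exceeds the 1257-day cap, so +1257 days → 12 July 2022.
  Applicant Delay Offset: −49 days → 24 May 2022.
Expiry of referenced patent HD-932548:
  Base: filing + 23 years → 3 March 2017.
  Product Clearance Extension: 1583 days claimed exceeds the 1257-day cap, so +1257 days → 11 August 2020.
  Applicant Delay Offset: −229 days → 26 December 2019.
Terminal disclaimer: HD-53705 expires on the earlier of 24 May 2022 and 26 December 2019.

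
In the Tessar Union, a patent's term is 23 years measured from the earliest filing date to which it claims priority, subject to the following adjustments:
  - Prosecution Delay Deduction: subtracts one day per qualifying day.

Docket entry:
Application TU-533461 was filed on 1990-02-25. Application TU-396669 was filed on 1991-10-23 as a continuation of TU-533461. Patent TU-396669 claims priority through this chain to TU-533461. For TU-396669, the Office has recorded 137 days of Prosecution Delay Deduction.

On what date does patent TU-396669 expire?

October 11, 2012

Earliest priority filing: 25 February 1990.
Base term: 25 February 1990 + 23 years → 25 February 2013.
Prosecution Delay Deduction: −137 days → 11 October 2012.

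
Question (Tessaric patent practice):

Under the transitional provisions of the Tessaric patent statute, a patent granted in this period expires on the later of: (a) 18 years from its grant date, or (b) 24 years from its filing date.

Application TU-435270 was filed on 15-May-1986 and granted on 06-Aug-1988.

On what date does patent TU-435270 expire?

(a) grant + 18 years → 6 August 2006.
(b) filing + 24 years → 15 May 2010.
Later of the two: 15 May 2010.

May 15, 2010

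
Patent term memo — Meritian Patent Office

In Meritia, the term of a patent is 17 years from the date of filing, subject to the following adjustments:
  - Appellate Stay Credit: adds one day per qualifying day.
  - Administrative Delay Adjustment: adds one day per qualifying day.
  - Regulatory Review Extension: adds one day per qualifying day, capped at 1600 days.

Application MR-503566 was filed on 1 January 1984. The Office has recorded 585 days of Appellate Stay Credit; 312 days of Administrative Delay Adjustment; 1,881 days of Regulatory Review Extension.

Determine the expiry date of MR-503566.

Base term: filing date + 17 years → 1 January 2001.
Appellate Stay Credit: +585 days → 9 August 2002.
Administrative Delay Adjustment: +312 days → 17 June 2003.
Regulatory Review Extension: 1881 days claimed exceeds the 1600-day cap, so +1600 days → 3 November 2007.

2007-11-03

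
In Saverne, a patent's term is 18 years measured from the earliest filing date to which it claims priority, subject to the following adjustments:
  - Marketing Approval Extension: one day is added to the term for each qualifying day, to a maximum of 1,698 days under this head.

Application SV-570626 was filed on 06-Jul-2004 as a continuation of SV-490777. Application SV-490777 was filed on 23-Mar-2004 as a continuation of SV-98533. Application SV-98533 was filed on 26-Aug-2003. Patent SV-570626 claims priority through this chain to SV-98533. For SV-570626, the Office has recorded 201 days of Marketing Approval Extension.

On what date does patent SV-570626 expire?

Earliest priority filing: 26 August 2003.
Base term: 26 August 2003 + 18 years → 26 August 2021.
Marketing Approval Extension: 201 days (within the 1698-day cap) → +201 days → 15 March 2022.

March 15, 2022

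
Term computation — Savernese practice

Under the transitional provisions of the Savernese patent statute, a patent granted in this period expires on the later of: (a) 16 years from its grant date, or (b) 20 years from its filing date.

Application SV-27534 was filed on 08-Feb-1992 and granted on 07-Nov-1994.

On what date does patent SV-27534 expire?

(a) grant + 16 years → 7 November 2010.
(b) filing + 20 years → 8 February 2012.
Later of the two: 8 February 2012.

February 8, 2012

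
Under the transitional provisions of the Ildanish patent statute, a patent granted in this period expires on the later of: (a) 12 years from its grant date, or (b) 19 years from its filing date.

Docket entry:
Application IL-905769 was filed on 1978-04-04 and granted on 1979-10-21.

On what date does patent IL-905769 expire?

1997-04-04

(a) grant + 12 years → 21 October 1991.
(b) filing + 19 years → 4 April 1997.
Later of the two: 4 April 1997.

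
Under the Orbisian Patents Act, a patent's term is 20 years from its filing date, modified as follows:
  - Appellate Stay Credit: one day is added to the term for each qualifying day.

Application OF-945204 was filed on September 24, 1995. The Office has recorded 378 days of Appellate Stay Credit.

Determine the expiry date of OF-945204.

Base term: filing date + 20 years → 24 September 2015.
Appellate Stay Credit: +378 days → 6 October 2016.

October 6, 2016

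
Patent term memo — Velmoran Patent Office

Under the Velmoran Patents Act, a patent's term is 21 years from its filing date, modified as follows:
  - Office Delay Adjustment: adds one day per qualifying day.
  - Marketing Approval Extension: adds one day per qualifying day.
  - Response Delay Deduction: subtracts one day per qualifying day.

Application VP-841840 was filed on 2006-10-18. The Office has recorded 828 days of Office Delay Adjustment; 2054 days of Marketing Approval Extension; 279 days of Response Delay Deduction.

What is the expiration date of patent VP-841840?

December 3, 2034

Base term: filing date + 21 years → 18 October 2027.
Office Delay Adjustment: +828 days → 23 January 2030.
Marketing Approval Extension: +2054 days → 8 September 2035.
Response Delay Deduction: −279 days → 3 December 2034.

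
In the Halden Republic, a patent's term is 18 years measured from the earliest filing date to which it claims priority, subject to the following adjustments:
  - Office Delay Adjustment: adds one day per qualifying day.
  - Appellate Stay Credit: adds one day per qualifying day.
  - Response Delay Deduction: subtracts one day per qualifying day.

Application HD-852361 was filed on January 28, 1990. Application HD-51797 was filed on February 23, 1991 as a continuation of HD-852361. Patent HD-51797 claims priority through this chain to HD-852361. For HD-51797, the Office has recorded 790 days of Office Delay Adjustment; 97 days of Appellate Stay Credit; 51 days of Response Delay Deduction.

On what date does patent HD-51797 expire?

2010-05-13

Earliest priority filing: 28 January 1990.
Base term: 28 January 1990 + 18 years → 28 January 2008.
Office Delay Adjustment: +790 days → 28 March 2010.
Appellate Stay Credit: +97 days → 3 July 2010.
Response Delay Deduction: −51 days → 13 May 2010.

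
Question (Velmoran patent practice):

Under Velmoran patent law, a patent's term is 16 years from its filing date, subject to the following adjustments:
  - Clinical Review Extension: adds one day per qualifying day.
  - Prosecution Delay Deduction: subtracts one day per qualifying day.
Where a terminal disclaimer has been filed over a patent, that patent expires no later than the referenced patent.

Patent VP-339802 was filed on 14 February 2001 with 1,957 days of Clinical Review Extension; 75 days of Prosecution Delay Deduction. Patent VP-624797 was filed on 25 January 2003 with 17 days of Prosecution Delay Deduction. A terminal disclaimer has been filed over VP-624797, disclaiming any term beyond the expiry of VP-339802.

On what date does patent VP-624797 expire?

Natural term of VP-624797:
  Base: filing + 16 years → 25 January 2019.
  Prosecution Delay Deduction: −17 days → 8 January 2019.
Expiry of referenced patent VP-339802:
  Base: filing + 16 years → 14 February 2017.
  Clinical Review Extension: +1957 days → 25 June 2022.
  Prosecution Delay Deduction: −75 days → 11 April 2022.
Terminal disclaimer: VP-624797 expires on the earlier of 8 January 2019 and 11 April 2022.

January 8, 2019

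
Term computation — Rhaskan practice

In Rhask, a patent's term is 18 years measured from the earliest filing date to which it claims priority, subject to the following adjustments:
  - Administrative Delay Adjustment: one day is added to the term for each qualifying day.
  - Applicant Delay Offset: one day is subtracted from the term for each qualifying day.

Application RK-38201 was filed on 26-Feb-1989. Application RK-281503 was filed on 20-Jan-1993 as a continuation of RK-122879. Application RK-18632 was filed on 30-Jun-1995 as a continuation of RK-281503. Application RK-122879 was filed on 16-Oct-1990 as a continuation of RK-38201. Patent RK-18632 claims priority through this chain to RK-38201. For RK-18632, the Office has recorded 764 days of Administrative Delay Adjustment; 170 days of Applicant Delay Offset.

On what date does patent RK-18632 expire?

Earliest priority filing: 26 February 1989.
Base term: 26 February 1989 + 18 years → 26 February 2007.
Administrative Delay Adjustment: +764 days → 31 March 2009.
Applicant Delay Offset: −170 days → 12 October 2008.

October 12, 2008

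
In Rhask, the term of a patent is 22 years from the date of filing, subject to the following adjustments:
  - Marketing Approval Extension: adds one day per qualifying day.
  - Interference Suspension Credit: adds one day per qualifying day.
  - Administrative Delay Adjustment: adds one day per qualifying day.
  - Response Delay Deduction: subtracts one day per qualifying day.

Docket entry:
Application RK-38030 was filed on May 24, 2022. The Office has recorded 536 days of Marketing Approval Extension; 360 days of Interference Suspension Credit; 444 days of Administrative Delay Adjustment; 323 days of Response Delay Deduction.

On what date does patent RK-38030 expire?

March 7, 2047

Base term: filing date + 22 years → 24 May 2044.
Marketing Approval Extension: +536 days → 11 November 2045.
Interference Suspension Credit: +360 days → 6 November 2046.
Administrative Delay Adjustment: +444 days → 24 January 2048.
Response Delay Deduction: −323 days → 7 March 2047.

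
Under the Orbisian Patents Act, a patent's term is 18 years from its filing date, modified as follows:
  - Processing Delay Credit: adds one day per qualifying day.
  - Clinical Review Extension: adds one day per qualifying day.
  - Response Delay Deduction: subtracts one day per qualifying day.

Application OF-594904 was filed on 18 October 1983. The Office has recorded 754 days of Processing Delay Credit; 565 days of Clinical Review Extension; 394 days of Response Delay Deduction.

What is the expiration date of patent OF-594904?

April 30, 2004

Base term: filing date + 18 years → 18 October 2001.
Processing Delay Credit: +754 days → 11 November 2003.
Clinical Review Extension: +565 days → 29 May 2005.
Response Delay Deduction: −394 days → 30 April 2004.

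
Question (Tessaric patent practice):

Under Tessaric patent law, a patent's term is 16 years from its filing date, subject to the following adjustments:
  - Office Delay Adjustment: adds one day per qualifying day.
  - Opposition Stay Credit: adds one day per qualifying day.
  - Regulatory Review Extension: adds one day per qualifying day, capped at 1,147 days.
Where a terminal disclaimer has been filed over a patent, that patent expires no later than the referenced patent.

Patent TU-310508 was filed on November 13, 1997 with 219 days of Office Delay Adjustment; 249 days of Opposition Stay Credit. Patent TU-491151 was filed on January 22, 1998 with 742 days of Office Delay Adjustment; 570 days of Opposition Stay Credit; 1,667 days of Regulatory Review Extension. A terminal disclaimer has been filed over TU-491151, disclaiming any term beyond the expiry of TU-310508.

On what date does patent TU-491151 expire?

February 24, 2015

Natural term of TU-491151:
  Base: filing + 16 years → 22 January 2014.
  Office Delay Adjustment: +742 days → 3 February 2016.
  Opposition Stay Credit: +570 days → 26 August 2017.
  Regulatory Review Extension: 1667 days claimed exceeds the 1147-day cap, so +1147 days → 16 October 2020.
Expiry of referenced patent TU-310508:
  Base: filing + 16 years → 13 November 2013.
  Office Delay Adjustment: +219 days → 20 June 2014.
  Opposition Stay Credit: +249 days → 24 February 2015.
Terminal disclaimer: TU-491151 expires on the earlier of 16 October 2020 and 24 February 2015.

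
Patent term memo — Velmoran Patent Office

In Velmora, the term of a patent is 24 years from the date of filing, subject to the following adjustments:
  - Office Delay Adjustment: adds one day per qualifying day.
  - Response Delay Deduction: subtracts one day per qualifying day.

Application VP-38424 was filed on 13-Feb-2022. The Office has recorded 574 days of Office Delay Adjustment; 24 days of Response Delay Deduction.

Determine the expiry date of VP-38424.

Base term: filing date + 24 years → 13 February 2046.
Office Delay Adjustment: +574 days → 10 September 2047.
Response Delay Deduction: −24 days → 17 August 2047.

August 17, 2047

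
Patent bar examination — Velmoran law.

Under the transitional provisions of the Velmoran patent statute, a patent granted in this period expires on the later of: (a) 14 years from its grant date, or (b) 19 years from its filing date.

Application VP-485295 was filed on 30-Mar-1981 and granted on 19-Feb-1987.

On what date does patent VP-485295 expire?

(a) grant + 14 years → 19 February 2001.
(b) filing + 19 years → 30 March 2000.
Later of the two: 19 February 2001.

February 19, 2001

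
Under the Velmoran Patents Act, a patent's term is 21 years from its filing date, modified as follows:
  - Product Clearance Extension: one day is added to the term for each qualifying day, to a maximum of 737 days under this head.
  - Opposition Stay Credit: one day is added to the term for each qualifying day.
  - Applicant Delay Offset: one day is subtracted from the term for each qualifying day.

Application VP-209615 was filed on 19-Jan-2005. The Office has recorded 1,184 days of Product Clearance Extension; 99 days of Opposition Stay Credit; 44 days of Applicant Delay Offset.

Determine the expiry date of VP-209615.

Base term: filing date + 21 years → 19 January 2026.
Product Clearance Extension: 1184 days claimed exceeds the 737-day cap, so +737 days → 26 January 2028.
Opposition Stay Credit: +99 days → 4 May 2028.
Applicant Delay Offset: −44 days → 21 March 2028.

2028-03-21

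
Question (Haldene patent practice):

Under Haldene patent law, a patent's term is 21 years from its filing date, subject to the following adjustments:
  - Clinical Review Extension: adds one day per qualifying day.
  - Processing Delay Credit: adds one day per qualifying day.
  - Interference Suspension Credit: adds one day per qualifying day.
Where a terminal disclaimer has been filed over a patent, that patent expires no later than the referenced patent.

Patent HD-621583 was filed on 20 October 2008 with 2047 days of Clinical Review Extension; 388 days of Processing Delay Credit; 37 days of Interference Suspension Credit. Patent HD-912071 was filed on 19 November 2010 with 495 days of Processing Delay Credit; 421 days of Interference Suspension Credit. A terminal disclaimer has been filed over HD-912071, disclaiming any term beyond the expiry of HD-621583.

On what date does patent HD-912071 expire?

May 23, 2034

Natural term of HD-912071:
  Base: filing + 21 years → 19 November 2031.
  Processing Delay Credit: +495 days → 28 March 2033.
  Interference Suspension Credit: +421 days → 23 May 2034.
Expiry of referenced patent HD-621583:
  Base: filing + 21 years → 20 October 2029.
  Clinical Review Extension: +2047 days → 29 May 2035.
  Processing Delay Credit: +388 days → 20 June 2036.
  Interference Suspension Credit: +37 days → 27 July 2036.
Terminal disclaimer: HD-912071 expires on the earlier of 23 May 2034 and 27 July 2036.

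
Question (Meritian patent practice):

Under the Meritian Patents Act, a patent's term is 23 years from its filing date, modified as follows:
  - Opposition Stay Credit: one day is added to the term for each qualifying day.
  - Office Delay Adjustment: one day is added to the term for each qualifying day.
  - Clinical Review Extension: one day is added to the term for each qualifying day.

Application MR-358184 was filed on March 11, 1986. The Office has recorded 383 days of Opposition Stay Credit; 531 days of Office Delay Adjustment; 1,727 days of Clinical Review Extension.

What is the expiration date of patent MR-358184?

Base term: filing date + 23 years → 11 March 2009.
Opposition Stay Credit: +383 days → 29 March 2010.
Office Delay Adjustment: +531 days → 11 September 2011.
Clinical Review Extension: +1727 days → 3 June 2016.

June 3, 2016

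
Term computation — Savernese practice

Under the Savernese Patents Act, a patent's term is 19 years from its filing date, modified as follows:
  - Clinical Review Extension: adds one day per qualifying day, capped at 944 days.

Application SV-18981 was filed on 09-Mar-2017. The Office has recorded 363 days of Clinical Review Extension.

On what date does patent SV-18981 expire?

Base term: filing date + 19 years → 9 March 2036.
Clinical Review Extension: 363 days (within the 944-day cap) → +363 days → 7 March 2037.

2037-03-07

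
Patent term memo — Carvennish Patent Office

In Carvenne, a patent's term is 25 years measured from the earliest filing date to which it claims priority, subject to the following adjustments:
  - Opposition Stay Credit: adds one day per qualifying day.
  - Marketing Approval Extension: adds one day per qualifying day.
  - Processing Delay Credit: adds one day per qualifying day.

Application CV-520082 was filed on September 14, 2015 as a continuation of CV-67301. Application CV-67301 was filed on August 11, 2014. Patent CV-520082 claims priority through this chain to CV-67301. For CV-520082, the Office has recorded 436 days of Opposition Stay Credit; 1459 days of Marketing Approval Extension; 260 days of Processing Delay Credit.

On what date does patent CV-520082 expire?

July 5, 2045

Earliest priority filing: 11 August 2014.
Base term: 11 August 2014 + 25 years → 11 August 2039.
Opposition Stay Credit: +436 days → 20 October 2040.
Marketing Approval Extension: +1459 days → 18 October 2044.
Processing Delay Credit: +260 days → 5 July 2045.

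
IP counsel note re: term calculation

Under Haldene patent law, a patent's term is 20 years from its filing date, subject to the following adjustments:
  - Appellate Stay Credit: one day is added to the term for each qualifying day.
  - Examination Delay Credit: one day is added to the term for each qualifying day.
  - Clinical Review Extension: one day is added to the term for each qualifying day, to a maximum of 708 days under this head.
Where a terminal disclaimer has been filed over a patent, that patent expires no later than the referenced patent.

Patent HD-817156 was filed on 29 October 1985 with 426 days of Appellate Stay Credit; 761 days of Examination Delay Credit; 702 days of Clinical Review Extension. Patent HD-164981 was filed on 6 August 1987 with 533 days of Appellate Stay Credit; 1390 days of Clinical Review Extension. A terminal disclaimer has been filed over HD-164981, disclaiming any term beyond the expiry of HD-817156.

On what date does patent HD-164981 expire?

December 29, 2010

Natural term of HD-164981:
  Base: filing + 20 years → 6 August 2007.
  Appellate Stay Credit: +533 days → 20 January 2009.
  Clinical Review Extension: 1390 days claimed exceeds the 708-day cap, so +708 days → 29 December 2010.
Expiry of referenced patent HD-817156:
  Base: filing + 20 years → 29 October 2005.
  Appellate Stay Credit: +426 days → 29 December 2006.
  Examination Delay Credit: +761 days → 28 January 2009.
  Clinical Review Extension: 702 days (within the 708-day cap) → +702 days → 31 December 2010.
Terminal disclaimer: HD-164981 expires on the earlier of 29 December 2010 and 31 December 2010.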